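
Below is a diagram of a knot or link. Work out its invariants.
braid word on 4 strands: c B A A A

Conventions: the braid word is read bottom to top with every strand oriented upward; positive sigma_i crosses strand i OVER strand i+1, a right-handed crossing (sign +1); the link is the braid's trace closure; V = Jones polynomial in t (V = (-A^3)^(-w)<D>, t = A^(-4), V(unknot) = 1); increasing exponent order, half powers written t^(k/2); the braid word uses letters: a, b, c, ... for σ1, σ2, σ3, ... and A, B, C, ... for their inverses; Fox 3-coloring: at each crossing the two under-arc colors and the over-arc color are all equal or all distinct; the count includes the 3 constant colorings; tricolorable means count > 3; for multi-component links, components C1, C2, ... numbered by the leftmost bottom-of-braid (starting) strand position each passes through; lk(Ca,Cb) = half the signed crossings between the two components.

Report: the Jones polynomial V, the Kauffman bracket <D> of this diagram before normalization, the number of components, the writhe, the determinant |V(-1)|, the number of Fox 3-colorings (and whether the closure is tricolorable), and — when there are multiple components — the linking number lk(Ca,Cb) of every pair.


Jones polynomial: V(t) = -t^-4 + t^-3 + t^-1
<D> = -A^-5 - A^3 + A^7; writhe -3
components 1, writhe -3 (5 crossings)
3-colorings: 9 of 3^5, det 3 — tricolorable
note: w = -3 shifts under R1 moves; the (-A^3)^(3) factor cancels that in V


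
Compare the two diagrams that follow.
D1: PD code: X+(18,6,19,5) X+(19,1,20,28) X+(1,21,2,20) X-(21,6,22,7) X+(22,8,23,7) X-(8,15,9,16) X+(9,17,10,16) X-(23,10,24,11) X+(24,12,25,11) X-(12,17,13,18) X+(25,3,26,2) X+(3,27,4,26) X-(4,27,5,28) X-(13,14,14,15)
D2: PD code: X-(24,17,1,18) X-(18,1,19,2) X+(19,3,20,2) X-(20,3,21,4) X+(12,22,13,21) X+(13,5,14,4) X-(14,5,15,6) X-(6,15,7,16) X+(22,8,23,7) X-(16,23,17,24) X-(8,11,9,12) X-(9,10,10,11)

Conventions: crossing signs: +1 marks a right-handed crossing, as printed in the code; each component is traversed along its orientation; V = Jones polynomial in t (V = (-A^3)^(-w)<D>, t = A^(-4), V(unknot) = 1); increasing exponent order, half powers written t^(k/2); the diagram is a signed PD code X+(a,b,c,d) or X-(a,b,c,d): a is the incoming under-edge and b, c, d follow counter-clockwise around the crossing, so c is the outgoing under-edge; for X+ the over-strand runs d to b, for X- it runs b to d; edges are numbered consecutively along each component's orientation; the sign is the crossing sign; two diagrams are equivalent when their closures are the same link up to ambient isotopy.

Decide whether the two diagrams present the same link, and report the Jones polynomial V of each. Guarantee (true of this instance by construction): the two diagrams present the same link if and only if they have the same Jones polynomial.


equivalent: no
V(D1) = t + t^3 - t^4  (w +2, c 14, <D> = -A^-10 + A^-6 + A^2)
D2 (bracket A^-16 - A^-12 + 2A^-8 - 2A^-4 + 2 - 2A^4 + A^8; 12 crossings at w = -4): V = t^-5 - 2t^-4 + 2t^-3 - 2t^-2 + 2t^-1 - 1 + t
why: 2 values of V(t) split the 2 diagrams


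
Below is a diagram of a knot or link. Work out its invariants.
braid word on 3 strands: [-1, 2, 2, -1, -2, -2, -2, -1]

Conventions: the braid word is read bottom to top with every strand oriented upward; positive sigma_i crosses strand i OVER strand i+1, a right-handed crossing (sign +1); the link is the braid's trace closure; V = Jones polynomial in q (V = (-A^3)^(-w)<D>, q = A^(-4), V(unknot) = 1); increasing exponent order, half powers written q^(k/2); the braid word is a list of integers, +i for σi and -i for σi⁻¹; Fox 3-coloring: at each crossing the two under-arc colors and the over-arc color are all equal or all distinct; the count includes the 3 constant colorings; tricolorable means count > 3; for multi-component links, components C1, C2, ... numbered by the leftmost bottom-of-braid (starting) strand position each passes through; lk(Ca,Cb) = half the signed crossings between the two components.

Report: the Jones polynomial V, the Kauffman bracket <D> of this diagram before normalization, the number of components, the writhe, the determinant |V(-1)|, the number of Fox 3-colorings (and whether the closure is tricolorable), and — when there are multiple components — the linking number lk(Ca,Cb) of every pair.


V = q^-7 - 2q^-6 + 2q^-5 - 3q^-4 + 3q^-3 - 2q^-2 + 2q^-1
<D> = 2A^-8 - 2A^-4 + 3 - 3A^4 + 2A^8 - 2A^12 + A^16 (w = -4)
1 component over 8 crossings, w = -4
9 Fox colorings among 3^8, |V(-1)| = 15: tricolorable
why: w = -4 shifts under R1 moves; the (-A^3)^(4) factor cancels that in V


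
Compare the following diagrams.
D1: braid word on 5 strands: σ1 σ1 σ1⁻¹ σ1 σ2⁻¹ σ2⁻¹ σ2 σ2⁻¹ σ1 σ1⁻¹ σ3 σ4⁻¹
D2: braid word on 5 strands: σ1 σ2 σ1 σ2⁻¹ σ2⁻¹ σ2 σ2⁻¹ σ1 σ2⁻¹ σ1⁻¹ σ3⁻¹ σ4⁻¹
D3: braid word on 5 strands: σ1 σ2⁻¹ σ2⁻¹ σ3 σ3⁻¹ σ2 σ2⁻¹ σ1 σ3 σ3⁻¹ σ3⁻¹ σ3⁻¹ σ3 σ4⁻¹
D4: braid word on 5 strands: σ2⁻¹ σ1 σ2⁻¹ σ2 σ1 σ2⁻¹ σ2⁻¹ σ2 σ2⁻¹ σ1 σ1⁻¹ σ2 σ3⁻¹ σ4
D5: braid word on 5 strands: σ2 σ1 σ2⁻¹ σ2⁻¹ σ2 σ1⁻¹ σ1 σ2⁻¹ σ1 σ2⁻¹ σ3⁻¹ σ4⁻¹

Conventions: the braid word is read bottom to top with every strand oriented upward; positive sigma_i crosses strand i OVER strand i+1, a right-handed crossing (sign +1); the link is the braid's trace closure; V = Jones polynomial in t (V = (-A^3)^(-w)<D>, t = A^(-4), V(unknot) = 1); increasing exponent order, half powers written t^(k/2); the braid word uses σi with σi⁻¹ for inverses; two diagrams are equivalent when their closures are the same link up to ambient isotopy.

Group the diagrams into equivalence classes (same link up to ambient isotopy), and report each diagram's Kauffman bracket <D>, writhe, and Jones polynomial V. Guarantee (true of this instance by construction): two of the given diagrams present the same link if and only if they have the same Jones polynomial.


classes: {D1, D2, D3, D4, D5}
V(D1) = t^-2 + 2 + t^2  [12 crossings, <D> = A^-8 + 2 + A^8, w = 0]
D2 (bracket A^-14 + 2A^-6 + A^2; 12 crossings at w = -2): V = t^-2 + 2 + t^2
V(D3) = t^-2 + 2 + t^2  (w -2, c 14, <D> = A^-14 + 2A^-6 + A^2)
V(D4) = t^-2 + 2 + t^2  [14 crossings, <D> = A^-8 + 2 + A^8, w = 0]
V(D5) = t^-2 + 2 + t^2  [12 crossings, <D> = A^-14 + 2A^-6 + A^2, w = -2]
insight: all 5 diagrams share one V(t), hence one class


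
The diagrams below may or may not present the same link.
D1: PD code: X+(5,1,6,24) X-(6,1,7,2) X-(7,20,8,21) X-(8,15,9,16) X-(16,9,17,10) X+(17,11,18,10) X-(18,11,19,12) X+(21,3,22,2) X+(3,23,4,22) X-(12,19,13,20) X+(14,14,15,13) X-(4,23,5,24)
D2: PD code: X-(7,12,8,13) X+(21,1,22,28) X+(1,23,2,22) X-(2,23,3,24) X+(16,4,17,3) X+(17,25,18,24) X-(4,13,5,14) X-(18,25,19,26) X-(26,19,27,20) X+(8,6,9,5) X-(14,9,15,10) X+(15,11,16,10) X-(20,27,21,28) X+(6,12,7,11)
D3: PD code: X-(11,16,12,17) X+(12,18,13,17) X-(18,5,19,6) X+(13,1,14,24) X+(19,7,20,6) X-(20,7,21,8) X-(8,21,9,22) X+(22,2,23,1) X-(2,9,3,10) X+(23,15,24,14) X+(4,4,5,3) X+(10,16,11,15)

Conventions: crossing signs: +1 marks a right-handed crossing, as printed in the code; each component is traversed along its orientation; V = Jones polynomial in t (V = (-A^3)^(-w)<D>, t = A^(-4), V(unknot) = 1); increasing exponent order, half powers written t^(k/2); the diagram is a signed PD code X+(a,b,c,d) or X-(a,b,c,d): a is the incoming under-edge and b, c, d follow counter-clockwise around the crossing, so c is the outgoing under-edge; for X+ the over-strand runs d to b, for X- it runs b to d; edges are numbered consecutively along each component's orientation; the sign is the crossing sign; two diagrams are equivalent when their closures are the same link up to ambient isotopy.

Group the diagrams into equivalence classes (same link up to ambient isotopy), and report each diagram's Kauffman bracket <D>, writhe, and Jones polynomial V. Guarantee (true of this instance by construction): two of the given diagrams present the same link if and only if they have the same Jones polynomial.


equivalence classes: {D1} | {D2} | {D3}
D1 (bracket A^-2 + A^6 - A^10; 12 crossings at w = -2): V = -t^-4 + t^-3 + t^-1
V(D2) = 1  [14 crossings, <D> = 1, w = 0]
V(D3) = -t^-3 + 2t^-2 - 2t^-1 + 3 - 2t + 2t^2 - t^3  (w +2, c 12, <D> = -A^-6 + 2A^-2 - 2A^2 + 3A^6 - 2A^10 + 2A^14 - A^18)
observation: 3 values of V(t) split the 3 diagrams


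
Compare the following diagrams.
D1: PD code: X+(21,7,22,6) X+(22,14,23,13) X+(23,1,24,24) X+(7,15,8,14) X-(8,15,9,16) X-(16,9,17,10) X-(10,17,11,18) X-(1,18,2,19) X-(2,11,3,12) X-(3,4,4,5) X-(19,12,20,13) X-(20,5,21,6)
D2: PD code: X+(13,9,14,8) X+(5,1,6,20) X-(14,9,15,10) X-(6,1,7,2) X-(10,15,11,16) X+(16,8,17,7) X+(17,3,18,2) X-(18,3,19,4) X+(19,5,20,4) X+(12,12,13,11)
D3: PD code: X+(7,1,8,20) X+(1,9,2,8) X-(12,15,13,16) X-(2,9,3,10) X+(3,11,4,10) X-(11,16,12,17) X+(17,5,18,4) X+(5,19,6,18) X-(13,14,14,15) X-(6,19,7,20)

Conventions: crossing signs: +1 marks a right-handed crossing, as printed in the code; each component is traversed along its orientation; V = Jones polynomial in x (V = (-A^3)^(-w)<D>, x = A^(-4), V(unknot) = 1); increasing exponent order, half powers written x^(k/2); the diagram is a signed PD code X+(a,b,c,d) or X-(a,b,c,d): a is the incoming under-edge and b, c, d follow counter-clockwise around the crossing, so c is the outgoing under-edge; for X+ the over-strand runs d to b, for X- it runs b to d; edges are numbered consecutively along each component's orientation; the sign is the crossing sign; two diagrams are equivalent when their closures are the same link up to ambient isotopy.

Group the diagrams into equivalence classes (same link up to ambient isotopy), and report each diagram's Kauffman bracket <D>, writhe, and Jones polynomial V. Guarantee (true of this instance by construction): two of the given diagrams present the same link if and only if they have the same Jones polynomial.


grouping into links: {D1} | {D2} | {D3}
V(D1) = -x^-4 + x^-3 + x^-1  (w -4, c 12, <D> = A^-8 + 1 - A^4)
V(D2) = 1  (w +2, c 10, <D> = A^6)
D3 (bracket -A^-16 + A^-12 + A^-4; 10 crossings at w = 0): V = x + x^3 - x^4
why: V(x) takes 3 values over 3 diagrams, fixing the grouping


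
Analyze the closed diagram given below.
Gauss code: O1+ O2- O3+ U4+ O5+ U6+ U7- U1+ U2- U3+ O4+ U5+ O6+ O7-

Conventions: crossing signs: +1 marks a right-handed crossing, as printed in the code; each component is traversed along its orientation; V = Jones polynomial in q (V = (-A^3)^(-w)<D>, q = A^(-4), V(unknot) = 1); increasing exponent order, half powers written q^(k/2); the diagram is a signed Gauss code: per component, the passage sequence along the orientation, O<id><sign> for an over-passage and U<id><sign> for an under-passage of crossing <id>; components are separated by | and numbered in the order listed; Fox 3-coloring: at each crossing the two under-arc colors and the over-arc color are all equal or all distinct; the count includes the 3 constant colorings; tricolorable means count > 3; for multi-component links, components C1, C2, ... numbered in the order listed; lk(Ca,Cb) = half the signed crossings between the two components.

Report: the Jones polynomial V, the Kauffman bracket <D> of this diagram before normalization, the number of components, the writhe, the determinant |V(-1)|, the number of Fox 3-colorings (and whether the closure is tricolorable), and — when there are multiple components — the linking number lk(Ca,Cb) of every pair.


Jones polynomial: V(q) = q + q^3 - q^4
<D> = A^-7 - A^-3 - A^5; writhe +3
components 1, writhe +3 (7 crossings)
3-colorings: 9 of 3^7, det 3 — tricolorable
note: w = +3 (over 7 crossings) is diagram-only; (-A^3)^(-3) removes it from V


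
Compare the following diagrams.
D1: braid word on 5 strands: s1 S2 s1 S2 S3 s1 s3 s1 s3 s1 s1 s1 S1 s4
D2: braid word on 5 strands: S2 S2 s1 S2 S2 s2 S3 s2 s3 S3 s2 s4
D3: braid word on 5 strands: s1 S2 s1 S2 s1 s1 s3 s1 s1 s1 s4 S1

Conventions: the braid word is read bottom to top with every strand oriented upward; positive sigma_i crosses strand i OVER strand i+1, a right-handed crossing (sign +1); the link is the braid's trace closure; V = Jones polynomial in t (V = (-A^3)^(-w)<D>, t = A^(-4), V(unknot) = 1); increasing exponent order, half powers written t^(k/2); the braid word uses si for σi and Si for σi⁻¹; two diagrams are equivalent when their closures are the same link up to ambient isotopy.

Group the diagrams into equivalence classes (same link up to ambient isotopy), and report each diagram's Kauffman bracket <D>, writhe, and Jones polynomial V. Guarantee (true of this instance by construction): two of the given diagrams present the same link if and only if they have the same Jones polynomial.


grouping into links: {D1, D3} | {D2}
V(D1) = 1 - t + 2t^2 - 2t^3 + 3t^4 - 3t^5 + 2t^6 - 2t^7 + t^8  (w +6, c 14, <D> = A^-14 - 2A^-10 + 2A^-6 - 3A^-2 + 3A^2 - 2A^6 + 2A^10 - A^14 + A^18)
D2 (bracket 1; 12 crossings at w = 0): V = 1
V(D3) = 1 - t + 2t^2 - 2t^3 + 3t^4 - 3t^5 + 2t^6 - 2t^7 + t^8  [12 crossings, <D> = A^-14 - 2A^-10 + 2A^-6 - 3A^-2 + 3A^2 - 2A^6 + 2A^10 - A^14 + A^18, w = +6]
why: comparing 3 Jones polynomials yields 2 groups


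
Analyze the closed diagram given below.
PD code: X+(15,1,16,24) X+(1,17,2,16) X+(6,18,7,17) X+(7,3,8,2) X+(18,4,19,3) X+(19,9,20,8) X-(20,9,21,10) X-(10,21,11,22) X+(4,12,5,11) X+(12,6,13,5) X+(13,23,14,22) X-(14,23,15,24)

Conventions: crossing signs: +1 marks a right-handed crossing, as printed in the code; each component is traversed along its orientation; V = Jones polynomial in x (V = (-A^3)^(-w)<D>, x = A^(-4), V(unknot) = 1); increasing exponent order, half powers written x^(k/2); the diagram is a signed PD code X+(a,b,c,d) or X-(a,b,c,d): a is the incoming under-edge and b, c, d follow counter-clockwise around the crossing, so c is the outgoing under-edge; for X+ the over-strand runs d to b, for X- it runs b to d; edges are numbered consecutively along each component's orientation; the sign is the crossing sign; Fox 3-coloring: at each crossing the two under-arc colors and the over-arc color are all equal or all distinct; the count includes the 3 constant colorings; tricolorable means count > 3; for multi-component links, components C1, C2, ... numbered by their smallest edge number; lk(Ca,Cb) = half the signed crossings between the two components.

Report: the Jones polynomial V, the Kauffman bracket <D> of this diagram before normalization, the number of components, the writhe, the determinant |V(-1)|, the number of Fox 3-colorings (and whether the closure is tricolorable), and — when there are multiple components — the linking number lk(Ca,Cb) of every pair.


V(x) = x^2 + 2x^4 - 2x^5 + x^6 - 2x^7 + x^8
bracket: A^-14 - 2A^-10 + A^-6 - 2A^-2 + 2A^2 + A^10, w = +6
1 component, writhe +6, over 12 crossings
det 9, colorings 27 of 3^12 — tricolorable
observation: V spans 6 powers of x: at least 6 crossings in any diagram


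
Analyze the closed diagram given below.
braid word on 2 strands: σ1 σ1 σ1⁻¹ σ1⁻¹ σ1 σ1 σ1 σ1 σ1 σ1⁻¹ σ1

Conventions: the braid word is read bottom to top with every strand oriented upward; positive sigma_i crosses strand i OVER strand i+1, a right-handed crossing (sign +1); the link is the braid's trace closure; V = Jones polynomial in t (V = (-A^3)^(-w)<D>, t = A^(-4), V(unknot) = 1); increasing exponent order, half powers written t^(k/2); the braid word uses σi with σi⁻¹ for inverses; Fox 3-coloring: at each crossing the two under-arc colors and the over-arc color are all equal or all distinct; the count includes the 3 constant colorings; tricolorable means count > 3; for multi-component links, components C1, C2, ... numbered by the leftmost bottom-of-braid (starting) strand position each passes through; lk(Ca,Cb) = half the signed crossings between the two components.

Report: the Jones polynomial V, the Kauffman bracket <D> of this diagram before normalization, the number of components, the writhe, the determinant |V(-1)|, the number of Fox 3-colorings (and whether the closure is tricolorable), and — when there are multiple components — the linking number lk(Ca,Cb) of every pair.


V = t^2 + t^4 - t^5 + t^6 - t^7
<D> = A^-13 - A^-9 + A^-5 - A^-1 - A^7 (w = +5)
1 component over 11 crossings, w = +5
3 Fox colorings among 3^11, |V(-1)| = 5: not tricolorable
why: a (2,5) torus form — a single generator 5 times


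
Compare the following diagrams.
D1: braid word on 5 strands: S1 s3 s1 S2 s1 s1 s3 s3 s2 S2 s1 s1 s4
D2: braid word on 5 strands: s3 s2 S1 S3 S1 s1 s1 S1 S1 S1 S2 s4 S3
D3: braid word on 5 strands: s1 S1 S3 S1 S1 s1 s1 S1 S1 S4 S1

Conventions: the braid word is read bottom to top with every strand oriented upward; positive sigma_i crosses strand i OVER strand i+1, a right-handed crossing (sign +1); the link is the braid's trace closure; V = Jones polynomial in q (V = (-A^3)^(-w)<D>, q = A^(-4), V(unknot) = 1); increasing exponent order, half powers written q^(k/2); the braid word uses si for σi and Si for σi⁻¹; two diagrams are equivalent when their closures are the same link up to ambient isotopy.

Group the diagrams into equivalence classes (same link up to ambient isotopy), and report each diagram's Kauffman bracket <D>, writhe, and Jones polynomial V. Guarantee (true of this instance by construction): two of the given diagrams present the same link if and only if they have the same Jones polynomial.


classes: {D1} | {D2, D3}
V(D1) = -q^(5/2) - 2q^(9/2) + 2q^(11/2) - 2q^(13/2) + 2q^(15/2) - 2q^(17/2) + q^(19/2)  [13 crossings, <D> = -A^-17 + 2A^-13 - 2A^-9 + 2A^-5 - 2A^-1 + 2A^3 + A^11, w = +7]
D2 (bracket A^-7 + A^-3 + A - A^9; 13 crossings at w = -3): V = q^(-9/2) - q^(-5/2) - q^(-3/2) - q^(-1/2)
V(D3) = q^(-9/2) - q^(-5/2) - q^(-3/2) - q^(-1/2)  [11 crossings, <D> = A^-13 + A^-9 + A^-5 - A^3, w = -5]
note: 2 classes among 3 diagrams; unequal V(q) rules out equality


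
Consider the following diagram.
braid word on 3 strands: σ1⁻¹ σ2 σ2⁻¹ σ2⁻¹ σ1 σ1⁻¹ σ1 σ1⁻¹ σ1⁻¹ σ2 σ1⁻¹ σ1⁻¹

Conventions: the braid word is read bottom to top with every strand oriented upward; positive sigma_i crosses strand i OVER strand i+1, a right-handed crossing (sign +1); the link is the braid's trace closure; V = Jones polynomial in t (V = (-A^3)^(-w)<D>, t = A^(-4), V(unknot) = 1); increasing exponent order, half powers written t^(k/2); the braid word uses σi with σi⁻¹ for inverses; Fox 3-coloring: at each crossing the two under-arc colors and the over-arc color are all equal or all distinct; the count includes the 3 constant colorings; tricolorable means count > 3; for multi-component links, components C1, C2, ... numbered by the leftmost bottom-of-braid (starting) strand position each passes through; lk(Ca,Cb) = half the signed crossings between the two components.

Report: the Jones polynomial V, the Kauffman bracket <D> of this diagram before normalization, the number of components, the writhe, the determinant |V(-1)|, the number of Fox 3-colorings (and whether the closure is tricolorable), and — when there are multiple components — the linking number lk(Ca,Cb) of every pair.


V = -t^-4 + t^-3 + t^-1
<D> = A^-8 + 1 - A^4 (w = -4)
1 component over 12 crossings, w = -4
9 Fox colorings among 3^12, |V(-1)| = 3: tricolorable
why: V spans 3 powers of t: at least 3 crossings in any diagram


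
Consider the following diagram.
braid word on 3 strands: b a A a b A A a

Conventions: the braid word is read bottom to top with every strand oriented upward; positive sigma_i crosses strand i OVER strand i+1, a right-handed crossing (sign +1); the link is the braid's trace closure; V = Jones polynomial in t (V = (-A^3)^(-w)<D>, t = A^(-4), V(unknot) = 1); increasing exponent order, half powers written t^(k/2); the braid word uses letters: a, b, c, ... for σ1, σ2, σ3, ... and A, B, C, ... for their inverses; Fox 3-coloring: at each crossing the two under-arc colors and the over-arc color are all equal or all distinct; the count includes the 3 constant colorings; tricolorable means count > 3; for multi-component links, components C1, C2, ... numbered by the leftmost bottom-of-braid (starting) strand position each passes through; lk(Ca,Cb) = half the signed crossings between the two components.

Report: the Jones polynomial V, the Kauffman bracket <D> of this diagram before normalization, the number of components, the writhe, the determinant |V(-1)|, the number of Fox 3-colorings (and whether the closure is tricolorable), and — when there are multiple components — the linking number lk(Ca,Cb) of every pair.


Jones polynomial: V(t) = 1
<D> = A^6; writhe +2
components 1, writhe +2 (8 crossings)
3-colorings: 3 of 3^8, det 1 — not tricolorable
note: det 1 = |V(-1)|; not divisible by 3, so not tricolorable


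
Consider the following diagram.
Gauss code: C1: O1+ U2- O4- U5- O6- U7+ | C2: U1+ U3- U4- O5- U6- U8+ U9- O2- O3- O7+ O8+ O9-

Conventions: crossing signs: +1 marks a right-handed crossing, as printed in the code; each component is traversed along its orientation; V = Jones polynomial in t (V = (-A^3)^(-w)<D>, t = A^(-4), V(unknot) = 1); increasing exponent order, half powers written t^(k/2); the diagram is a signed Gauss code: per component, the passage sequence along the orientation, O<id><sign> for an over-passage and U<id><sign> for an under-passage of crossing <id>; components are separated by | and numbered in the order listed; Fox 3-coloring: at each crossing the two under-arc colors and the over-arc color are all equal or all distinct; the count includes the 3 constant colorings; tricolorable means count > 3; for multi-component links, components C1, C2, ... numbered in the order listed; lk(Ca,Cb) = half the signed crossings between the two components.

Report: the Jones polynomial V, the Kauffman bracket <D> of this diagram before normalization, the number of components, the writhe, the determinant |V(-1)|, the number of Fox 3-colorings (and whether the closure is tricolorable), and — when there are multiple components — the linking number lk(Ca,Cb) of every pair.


Jones polynomial: V(t) = -t^(-5/2) - t^(-1/2)
<D> = A^-7 + A; writhe -3
components 2, writhe -3 (9 crossings)
linking number lk(C1,C2) = -1
3-colorings: 3 of 3^9, det 2 — not tricolorable
note: the 1 component pair carries total linking -1


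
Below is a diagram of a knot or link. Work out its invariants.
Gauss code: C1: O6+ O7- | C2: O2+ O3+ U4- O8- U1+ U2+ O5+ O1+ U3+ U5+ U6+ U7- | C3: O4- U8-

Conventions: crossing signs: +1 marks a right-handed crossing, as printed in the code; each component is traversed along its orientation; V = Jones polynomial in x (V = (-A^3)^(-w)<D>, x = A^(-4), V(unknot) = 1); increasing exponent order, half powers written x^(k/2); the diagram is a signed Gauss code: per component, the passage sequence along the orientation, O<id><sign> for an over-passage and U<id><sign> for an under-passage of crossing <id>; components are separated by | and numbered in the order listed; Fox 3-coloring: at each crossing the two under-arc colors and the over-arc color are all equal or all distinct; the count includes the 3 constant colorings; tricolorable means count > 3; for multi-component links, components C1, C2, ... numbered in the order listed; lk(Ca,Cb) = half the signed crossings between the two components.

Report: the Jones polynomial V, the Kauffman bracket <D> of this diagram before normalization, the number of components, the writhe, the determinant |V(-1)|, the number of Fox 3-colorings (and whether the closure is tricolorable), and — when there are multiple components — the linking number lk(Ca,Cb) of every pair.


V = x^-2 + x^-1 + 2 + x - x^4
<D> = -A^-10 + A^2 + 2A^6 + A^10 + A^14 (w = +2)
3 components over 8 crossings, w = +2
lk(C1,C2): 0
lk(C1,C3) = 0
linking number lk(C2,C3) = -1
27 Fox colorings among 3^9, |V(-1)| = 0: tricolorable
why: det 0 = |V(-1)|; divisible by 3, so tricolorable


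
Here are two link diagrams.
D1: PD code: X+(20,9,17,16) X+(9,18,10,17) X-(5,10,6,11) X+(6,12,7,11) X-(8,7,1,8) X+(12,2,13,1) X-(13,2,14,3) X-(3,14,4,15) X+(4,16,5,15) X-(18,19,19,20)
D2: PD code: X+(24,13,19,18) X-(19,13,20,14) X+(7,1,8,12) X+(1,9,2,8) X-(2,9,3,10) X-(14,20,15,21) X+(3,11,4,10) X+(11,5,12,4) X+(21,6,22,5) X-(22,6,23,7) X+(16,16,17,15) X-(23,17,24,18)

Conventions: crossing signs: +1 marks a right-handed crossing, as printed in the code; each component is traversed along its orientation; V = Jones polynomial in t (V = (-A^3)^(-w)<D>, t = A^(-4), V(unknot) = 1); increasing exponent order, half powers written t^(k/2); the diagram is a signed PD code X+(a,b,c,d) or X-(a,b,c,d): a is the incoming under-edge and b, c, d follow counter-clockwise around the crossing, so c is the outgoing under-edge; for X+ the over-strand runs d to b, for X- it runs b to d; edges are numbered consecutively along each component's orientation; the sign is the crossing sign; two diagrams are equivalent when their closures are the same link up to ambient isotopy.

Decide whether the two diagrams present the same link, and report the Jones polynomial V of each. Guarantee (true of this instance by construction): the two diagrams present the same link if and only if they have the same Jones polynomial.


equivalent: no
D1 (bracket A^-12 + A^-8 + A^-4 + 1; 10 crossings at w = 0): V = 1 + t + t^2 + t^3
V(D2) = t^-2 + t^-1 + 2 + t - t^4  (w +2, c 12, <D> = -A^-10 + A^2 + 2A^6 + A^10 + A^14)
key observation: 2 values of V(t) split the 2 diagrams


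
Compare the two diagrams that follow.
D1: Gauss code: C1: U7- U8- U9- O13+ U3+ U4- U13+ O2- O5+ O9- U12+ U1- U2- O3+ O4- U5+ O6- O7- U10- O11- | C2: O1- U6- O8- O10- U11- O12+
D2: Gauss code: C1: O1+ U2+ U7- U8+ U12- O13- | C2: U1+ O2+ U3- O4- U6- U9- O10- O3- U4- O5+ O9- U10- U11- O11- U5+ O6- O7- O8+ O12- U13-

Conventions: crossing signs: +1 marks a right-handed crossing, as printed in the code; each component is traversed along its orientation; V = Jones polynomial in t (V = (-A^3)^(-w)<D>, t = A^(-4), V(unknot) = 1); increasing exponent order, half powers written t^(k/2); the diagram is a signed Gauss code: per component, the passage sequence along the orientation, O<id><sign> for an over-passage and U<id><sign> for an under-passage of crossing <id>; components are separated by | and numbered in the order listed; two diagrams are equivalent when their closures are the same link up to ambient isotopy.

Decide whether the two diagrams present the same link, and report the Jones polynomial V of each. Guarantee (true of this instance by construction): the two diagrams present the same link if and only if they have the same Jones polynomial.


equivalent: no
V(D1) = -t^(-11/2) + t^(-9/2) - t^(-7/2) - t^(-3/2)  (w -5, c 13, <D> = A^-9 + A^-1 - A^3 + A^7)
V(D2) = t^(-13/2) - t^(-7/2) - t^(-5/2) - t^(-1/2)  [13 crossings, <D> = A^-13 + A^-5 + A^-1 - A^11, w = -5]
key observation: V(t) takes 2 values over 2 diagrams, fixing the grouping


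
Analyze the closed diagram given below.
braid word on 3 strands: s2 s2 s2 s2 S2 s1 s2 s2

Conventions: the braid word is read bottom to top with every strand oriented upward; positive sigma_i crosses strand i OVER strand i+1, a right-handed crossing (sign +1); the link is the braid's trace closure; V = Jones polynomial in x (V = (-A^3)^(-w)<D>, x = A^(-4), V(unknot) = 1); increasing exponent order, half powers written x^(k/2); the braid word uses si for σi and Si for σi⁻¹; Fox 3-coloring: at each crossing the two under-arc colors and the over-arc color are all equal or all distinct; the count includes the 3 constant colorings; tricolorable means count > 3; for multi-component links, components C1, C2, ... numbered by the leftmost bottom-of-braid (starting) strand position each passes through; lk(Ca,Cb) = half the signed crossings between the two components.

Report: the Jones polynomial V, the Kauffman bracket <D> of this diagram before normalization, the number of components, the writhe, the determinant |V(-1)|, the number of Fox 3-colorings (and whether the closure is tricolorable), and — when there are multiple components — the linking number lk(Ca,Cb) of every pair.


Jones polynomial: V(x) = x^2 + x^4 - x^5 + x^6 - x^7
<D> = -A^-10 + A^-6 - A^-2 + A^2 + A^10; writhe +6
components 1, writhe +6 (8 crossings)
3-colorings: 3 of 3^8, det 5 — not tricolorable
note: det 5 = |V(-1)|; not divisible by 3, so not tricolorable


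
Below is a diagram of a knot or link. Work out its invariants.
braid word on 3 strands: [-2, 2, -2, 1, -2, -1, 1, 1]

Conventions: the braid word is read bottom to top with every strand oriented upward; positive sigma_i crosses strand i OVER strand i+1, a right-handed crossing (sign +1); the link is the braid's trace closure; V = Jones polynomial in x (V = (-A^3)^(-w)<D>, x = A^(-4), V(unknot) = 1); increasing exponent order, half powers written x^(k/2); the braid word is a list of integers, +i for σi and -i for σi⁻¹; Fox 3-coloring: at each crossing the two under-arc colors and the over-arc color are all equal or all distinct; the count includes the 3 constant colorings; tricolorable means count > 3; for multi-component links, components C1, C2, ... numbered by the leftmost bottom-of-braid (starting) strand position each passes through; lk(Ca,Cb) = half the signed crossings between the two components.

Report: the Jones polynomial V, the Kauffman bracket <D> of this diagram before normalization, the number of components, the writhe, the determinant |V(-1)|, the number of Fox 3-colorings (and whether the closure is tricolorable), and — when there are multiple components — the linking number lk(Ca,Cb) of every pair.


V(x) = x^-2 - x^-1 + 1 - x + x^2
bracket: A^-8 - A^-4 + 1 - A^4 + A^8, w = 0
1 component, writhe 0, over 8 crossings
det 5, colorings 3 of 3^8 — not tricolorable
observation: |V(-1)| = 5: so not tricolorable, since 3 does not divide 5


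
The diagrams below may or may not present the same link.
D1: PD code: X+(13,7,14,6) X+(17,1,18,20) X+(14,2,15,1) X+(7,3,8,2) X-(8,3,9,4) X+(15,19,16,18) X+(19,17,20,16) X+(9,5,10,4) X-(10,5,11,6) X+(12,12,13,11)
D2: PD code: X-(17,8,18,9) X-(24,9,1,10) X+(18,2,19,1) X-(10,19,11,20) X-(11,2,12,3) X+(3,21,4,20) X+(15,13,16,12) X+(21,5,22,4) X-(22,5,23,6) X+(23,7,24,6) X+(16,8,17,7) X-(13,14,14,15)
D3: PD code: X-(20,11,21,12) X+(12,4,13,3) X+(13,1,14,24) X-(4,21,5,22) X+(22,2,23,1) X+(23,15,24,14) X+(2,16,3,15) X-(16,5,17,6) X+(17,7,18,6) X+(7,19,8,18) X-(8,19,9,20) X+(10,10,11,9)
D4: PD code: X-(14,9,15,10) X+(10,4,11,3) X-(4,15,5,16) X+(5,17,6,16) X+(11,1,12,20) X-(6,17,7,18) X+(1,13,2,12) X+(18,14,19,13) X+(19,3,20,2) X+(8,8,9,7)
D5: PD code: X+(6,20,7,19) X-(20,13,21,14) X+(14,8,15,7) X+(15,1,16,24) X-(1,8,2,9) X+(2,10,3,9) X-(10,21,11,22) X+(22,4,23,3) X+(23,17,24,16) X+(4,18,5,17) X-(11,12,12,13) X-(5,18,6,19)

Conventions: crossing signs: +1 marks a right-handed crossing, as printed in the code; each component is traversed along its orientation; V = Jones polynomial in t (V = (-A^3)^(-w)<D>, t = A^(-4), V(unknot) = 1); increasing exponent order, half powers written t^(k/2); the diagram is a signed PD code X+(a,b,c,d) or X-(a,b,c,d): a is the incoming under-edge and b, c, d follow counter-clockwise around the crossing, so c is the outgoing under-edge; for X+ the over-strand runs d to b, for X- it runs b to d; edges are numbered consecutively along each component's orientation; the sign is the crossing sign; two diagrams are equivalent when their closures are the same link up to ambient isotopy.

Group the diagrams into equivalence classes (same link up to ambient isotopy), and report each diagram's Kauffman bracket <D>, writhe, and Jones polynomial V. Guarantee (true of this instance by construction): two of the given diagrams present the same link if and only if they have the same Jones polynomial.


grouping into links: {D1} | {D2} | {D3, D4, D5}
V(D1) = t + t^3 - t^4  (w +6, c 10, <D> = -A^2 + A^6 + A^14)
V(D2) = 1  (w 0, c 12, <D> = 1)
V(D3) = t^-1 - 1 + 2t - 2t^2 + 2t^3 - 2t^4 + t^5  [12 crossings, <D> = A^-8 - 2A^-4 + 2 - 2A^4 + 2A^8 - A^12 + A^16, w = +4]
V(D4) = t^-1 - 1 + 2t - 2t^2 + 2t^3 - 2t^4 + t^5  (w +4, c 10, <D> = A^-8 - 2A^-4 + 2 - 2A^4 + 2A^8 - A^12 + A^16)
D5 (bracket A^-14 - 2A^-10 + 2A^-6 - 2A^-2 + 2A^2 - A^6 + A^10; 12 crossings at w = +2): V = t^-1 - 1 + 2t - 2t^2 + 2t^3 - 2t^4 + t^5
why: comparing 5 Jones polynomials yields 3 groups


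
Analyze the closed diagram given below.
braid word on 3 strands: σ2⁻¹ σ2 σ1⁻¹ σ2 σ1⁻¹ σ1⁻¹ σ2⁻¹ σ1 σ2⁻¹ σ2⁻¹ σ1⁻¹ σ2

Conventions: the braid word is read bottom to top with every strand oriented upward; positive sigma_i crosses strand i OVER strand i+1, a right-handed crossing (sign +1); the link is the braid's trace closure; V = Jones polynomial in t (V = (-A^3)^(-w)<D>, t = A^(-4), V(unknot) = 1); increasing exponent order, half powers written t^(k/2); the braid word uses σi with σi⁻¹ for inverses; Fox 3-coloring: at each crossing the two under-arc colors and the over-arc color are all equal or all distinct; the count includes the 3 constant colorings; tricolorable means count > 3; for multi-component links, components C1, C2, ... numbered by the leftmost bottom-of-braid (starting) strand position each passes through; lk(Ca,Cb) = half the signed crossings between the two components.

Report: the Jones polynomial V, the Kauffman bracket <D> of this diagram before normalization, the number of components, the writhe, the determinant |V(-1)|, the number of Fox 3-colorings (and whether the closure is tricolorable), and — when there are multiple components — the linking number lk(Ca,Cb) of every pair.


Jones polynomial: V(t) = -t^-8 + 3t^-7 - 5t^-6 + 6t^-5 - 7t^-4 + 7t^-3 - 5t^-2 + 4t^-1 - 1
<D> = -A^-12 + 4A^-8 - 5A^-4 + 7 - 7A^4 + 6A^8 - 5A^12 + 3A^16 - A^20; writhe -4
components 1, writhe -4 (12 crossings)
3-colorings: 9 of 3^12, det 39 — tricolorable
note: the span of V is 8, forcing >= 8 crossings in any diagram


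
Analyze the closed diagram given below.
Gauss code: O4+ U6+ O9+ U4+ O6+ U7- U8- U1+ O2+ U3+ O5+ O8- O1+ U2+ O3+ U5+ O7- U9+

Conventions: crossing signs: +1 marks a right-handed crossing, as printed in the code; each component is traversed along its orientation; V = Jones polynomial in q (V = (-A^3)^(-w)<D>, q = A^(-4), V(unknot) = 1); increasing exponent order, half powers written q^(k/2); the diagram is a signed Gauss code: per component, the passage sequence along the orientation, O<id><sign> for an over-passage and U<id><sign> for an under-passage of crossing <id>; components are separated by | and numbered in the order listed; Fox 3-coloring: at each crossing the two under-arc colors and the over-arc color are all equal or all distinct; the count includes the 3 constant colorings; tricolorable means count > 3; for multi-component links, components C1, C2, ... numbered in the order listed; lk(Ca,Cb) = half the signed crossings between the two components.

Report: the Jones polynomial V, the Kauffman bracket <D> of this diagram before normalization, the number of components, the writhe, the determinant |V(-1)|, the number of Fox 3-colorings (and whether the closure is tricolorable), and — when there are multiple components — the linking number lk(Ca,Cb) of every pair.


Jones polynomial: V(q) = q^2 + 2q^4 - 2q^5 + q^6 - 2q^7 + q^8
<D> = -A^-17 + 2A^-13 - A^-9 + 2A^-5 - 2A^-1 - A^7; writhe +5
components 1, writhe +5 (9 crossings)
3-colorings: 27 of 3^9, det 9 — tricolorable
note: the span of V is 6, forcing >= 6 crossings in any diagram


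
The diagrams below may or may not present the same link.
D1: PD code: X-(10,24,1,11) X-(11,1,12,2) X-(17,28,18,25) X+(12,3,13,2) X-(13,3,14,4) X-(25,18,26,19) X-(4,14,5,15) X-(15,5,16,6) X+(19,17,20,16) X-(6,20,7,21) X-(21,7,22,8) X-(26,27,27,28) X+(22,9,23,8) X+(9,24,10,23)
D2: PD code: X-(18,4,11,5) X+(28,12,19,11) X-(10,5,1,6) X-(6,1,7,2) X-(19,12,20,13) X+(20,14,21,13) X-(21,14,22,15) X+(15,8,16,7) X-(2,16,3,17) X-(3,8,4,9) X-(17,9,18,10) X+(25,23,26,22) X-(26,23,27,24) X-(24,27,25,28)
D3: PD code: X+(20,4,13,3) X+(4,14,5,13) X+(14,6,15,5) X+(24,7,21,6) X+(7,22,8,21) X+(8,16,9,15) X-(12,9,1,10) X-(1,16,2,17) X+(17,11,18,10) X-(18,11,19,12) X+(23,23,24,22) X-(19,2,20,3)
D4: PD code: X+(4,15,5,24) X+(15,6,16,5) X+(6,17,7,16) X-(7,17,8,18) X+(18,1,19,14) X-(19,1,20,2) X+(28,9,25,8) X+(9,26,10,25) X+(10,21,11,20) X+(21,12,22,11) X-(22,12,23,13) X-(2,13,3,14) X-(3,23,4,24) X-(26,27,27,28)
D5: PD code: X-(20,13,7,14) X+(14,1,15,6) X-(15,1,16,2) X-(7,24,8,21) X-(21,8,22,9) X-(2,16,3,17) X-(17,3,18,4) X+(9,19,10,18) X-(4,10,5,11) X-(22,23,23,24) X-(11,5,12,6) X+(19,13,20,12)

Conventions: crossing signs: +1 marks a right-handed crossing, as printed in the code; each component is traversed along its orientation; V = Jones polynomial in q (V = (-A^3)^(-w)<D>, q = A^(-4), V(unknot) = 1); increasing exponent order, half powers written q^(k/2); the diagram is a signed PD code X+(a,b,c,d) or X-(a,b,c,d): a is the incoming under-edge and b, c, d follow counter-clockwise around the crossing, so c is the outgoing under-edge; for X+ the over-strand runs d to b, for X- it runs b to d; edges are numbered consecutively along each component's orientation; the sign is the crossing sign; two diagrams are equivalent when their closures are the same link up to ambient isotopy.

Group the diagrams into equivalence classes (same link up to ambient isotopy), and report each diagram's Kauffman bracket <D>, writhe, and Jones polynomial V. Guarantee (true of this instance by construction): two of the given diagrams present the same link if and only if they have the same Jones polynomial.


grouping into links: {D1, D5} | {D2} | {D3, D4}
V(D1) = q^-8 - q^-7 + 2q^-6 - q^-5 + 2q^-4 + q^-2  (w -6, c 14, <D> = A^-10 + 2A^-2 - A^2 + 2A^6 - A^10 + A^14)
V(D2) = -q^-7 + q^-4 + 2q^-3 + q^-2 + q^-1  [14 crossings, <D> = A^-14 + A^-10 + 2A^-6 + A^-2 - A^10, w = -6]
V(D3) = q + 2q^3 + q^5  [12 crossings, <D> = A^-8 + 2 + A^8, w = +4]
V(D4) = q + 2q^3 + q^5  [14 crossings, <D> = A^-14 + 2A^-6 + A^2, w = +2]
V(D5) = q^-8 - q^-7 + 2q^-6 - q^-5 + 2q^-4 + q^-2  [12 crossings, <D> = A^-10 + 2A^-2 - A^2 + 2A^6 - A^10 + A^14, w = -6]
key observation: V(q) takes 3 values over 5 diagrams, fixing the grouping


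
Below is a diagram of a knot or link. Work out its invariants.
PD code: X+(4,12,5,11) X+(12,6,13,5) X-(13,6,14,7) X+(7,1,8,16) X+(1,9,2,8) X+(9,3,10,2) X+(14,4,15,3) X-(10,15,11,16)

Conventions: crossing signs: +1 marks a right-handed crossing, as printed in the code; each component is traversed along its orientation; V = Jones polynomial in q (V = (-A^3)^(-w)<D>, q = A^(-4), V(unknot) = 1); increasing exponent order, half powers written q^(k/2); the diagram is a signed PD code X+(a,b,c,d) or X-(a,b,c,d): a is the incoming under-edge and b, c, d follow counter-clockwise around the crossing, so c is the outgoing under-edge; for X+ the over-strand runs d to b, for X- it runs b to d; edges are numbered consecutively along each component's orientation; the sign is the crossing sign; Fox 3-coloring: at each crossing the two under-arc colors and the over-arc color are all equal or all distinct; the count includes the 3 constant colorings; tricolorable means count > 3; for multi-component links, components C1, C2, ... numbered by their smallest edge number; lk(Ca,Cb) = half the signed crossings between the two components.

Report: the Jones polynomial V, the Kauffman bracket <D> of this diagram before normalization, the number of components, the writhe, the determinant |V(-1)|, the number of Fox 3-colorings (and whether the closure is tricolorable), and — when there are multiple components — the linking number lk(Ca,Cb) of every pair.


Jones polynomial: V(q) = q - q^2 + 2q^3 - q^4 + q^5 - q^6
<D> = -A^-12 + A^-8 - A^-4 + 2 - A^4 + A^8; writhe +4
components 1, writhe +4 (8 crossings)
3-colorings: 3 of 3^8, det 7 — not tricolorable
note: w = +4 (over 8 crossings) is diagram-only; (-A^3)^(-4) removes it from V


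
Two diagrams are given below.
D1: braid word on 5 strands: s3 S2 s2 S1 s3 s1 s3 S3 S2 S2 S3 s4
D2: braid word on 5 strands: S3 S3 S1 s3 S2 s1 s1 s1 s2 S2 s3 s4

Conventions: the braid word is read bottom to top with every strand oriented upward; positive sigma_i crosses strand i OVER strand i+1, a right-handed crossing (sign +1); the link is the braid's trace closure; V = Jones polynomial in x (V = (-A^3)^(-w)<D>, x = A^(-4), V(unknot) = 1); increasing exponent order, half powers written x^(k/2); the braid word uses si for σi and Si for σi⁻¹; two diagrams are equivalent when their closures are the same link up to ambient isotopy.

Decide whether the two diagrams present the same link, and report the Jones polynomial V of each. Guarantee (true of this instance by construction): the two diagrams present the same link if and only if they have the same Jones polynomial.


equivalent: no
D1 (bracket 1 + A^4 + A^8 + A^12; 12 crossings at w = 0): V = x^-3 + x^-2 + x^-1 + 1
D2 (bracket A^-6 + A^-2 + A^2 + A^6; 12 crossings at w = +2): V = 1 + x + x^2 + x^3
key observation: 2 classes among 2 diagrams; unequal V(x) rules out equality
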